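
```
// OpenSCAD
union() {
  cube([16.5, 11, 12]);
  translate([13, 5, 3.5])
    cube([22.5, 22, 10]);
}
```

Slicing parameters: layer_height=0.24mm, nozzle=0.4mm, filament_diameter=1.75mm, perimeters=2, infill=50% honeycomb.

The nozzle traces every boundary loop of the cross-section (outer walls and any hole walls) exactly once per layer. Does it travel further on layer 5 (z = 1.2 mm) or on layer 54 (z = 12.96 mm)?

Layer 5 (z = 1.2): the 16.5×11 cube contributes its full rectangle (perimeter 55.00 mm); the cube at (13, 5) does not reach this height (z outside [3.5, 13.5]); Combining (union): only the 16.5×11 cube is present, so the union is just that shape — boundary = 55.00 mm. So its perimeter = 55.00 mm. Layer 54 (z = 12.96): the cube is not intersected at this z (z outside [0, 12]); the cube at (13, 5) is present — its section is the full 22.5×22 rectangle (perimeter 89.00 mm); Merging all regions: only the 22.5×22 cube at (13, 5) is present, so the union is just that shape — boundary = 89.00 mm. So its perimeter = 89.00 mm. Layer 54 is larger (89.00 vs 55.00 mm).

layer 54 (z = 12.96 mm)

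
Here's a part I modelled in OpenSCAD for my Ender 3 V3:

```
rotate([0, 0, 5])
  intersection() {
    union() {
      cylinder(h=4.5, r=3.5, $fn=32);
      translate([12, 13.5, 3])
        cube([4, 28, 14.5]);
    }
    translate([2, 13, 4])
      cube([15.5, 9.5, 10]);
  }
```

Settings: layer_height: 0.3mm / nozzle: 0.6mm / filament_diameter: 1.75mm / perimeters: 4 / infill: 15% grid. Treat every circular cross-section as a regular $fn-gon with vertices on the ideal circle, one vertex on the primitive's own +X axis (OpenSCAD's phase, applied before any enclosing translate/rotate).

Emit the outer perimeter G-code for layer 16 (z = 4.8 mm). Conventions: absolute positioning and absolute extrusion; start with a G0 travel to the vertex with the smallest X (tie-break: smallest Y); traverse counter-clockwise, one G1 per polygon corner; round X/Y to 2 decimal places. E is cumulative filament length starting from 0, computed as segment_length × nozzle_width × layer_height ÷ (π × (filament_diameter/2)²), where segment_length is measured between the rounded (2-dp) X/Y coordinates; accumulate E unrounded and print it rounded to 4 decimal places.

At z = 4.8 mm: the cylinder is not intersected at this z (z outside [0, 4.5]); the cube at (12, 13.5) (footprint 4×28) is included at this height; Combining (union): only the 4×28 cube at (12, 13.5) is present, so the union is just that shape — 1 connected region; the cube at (2, 13) is present — its section is the full 15.5×9.5 rectangle; Keeping only the common overlap: the 15.5×9.5 cube at (2, 13) partially overlaps that combined region; clipping to the common part keeps 36.00 mm² — 1 connected region; (rotated 5° about Z; rotation is an isometry so areas/perimeters/island counts are preserved). The outline is a single polygon with 4 vertices. Extrusion per mm of travel: 0.6 × 0.3 / (π × 0.875²) = 0.074835. Accumulating E over each segment gives final E = 1.9464.

G0 X9.99 Y23.46 Z4.80
G1 X10.78 Y14.49 E0.6739
G1 X14.76 Y14.84 E0.9729
G1 X13.98 Y23.81 E1.6467
G1 X9.99 Y23.46 E1.9464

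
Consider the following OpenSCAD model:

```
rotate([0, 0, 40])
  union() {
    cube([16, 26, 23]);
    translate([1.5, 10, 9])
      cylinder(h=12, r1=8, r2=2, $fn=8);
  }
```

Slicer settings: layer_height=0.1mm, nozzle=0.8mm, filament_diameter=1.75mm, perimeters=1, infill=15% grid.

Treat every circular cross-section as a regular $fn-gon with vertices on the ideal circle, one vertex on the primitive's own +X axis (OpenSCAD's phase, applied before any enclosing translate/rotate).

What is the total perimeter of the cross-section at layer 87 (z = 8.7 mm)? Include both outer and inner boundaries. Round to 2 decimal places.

At z = 8.7 mm: the cube (footprint 16×26) is included at this height (perimeter 84.00 mm); the cone at (1.5, 10) is not intersected at this z (z outside [9, 21]); Combining (union): only the 16×26 cube is present, so the union is just that shape — boundary = 84.00 mm; (rotated 40° about Z; rotation is an isometry so areas/perimeters/island counts are preserved). Overall, the cross-section is a single solid region. Total boundary length (outer) = 84.00 mm.

84.00 mm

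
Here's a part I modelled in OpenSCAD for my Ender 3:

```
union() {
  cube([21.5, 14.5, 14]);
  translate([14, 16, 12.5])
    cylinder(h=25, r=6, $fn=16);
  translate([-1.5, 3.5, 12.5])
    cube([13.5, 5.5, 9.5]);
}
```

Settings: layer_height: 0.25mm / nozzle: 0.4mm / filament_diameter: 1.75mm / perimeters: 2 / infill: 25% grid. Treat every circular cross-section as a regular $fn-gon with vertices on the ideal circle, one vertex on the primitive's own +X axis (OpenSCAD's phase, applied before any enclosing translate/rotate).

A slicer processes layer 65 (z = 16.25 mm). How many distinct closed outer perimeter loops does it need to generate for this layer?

2

At z = 16.25 mm: the cube does not reach this height (z outside [0, 14]); the r=6 cylinder at (14, 16) contributes a regular 16-gon of circumradius 6; the cube at (-1.5, 3.5) (footprint 13.5×5.5) is included at this height; Merging all regions: the 2 present regions are separate (no shared area or edge), so areas and boundary lengths simply add and each stays a separate island — 2 connected regions. The result has 2 disconnected regions.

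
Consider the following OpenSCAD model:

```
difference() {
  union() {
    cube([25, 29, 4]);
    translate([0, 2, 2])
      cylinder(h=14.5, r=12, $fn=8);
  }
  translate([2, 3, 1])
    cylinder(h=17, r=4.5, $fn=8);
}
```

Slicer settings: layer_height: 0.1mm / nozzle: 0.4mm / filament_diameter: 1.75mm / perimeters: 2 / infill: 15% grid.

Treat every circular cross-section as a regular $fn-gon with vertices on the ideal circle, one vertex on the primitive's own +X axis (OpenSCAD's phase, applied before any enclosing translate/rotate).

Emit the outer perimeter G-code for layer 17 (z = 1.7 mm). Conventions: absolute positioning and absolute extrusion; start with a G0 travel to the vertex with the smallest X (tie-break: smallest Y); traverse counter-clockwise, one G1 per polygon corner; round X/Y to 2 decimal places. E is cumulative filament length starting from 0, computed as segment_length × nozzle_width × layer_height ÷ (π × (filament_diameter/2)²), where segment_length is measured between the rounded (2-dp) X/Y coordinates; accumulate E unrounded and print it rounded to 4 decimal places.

G0 X0.00 Y6.67 Z1.70
G1 X2.00 Y7.50 E0.0360
G1 X5.18 Y6.18 E0.0933
G1 X6.50 Y3.00 E0.1505
G1 X5.26 Y0.00 E0.2045
G1 X25.00 Y0.00 E0.5328
G1 X25.00 Y29.00 E1.0151
G1 X0.00 Y29.00 E1.4308
G1 X0.00 Y6.67 E1.8022

At z = 1.7 mm: the 25×29 cube contributes its full rectangle; the cylinder at (0, 2) does not reach this height (z outside [2, 16.5]); Taking the union: only the 25×29 cube is present, so the union is just that shape — 1 connected region; the cylinder at (2, 3): section is a regular 8-gon, circumradius r=4.5; Taking the first minus the rest: starting from that combined region, the r=4.5 cylinder at (2, 3) partially overlaps it — only the 40.13 mm² overlap (of its 57.28 mm²) is removed, clipping the outline — 1 connected region. The outline is a single polygon with 8 vertices. Extrusion per mm of travel: 0.4 × 0.1 / (π × 0.875²) = 0.016630. Accumulating E over each segment gives final E = 1.8022.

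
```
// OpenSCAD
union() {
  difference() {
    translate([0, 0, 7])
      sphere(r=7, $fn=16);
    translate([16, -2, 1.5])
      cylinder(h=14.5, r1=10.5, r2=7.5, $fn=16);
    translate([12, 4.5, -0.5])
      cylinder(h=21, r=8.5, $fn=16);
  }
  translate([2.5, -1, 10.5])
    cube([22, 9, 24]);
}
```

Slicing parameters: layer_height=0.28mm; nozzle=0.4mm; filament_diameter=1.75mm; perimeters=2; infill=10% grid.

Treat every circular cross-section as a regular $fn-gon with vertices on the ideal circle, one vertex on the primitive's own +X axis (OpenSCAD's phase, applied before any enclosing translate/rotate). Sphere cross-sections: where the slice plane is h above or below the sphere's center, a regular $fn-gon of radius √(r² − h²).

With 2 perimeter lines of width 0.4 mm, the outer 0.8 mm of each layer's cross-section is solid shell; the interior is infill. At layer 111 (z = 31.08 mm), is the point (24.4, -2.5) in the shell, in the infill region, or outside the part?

At z = 31.08 mm: the sphere is absent (|z−center|=24.080 > r=7); the cone at (16, -2) is absent (z outside [1.5, 16]); the cylinder at (12, 4.5) does not reach this height (z outside [-0.5, 20.5]); After the difference (first − rest): the first operand is absent here, so nothing remains; the cube at (2.5, -1) is present — its section is the full 22×9 rectangle; Merging all regions: only the 22×9 cube at (2.5, -1) is present, so the union is just that shape — 1 connected region. Overall, the cross-section is a single solid region. The nearest boundary edge runs (2.50, -1.00)→(24.50, -1.00); distance from the point to it = 1.50 mm. The point is not inside any of the regions above, so it lies outside the cross-section (1.50 mm from the nearest boundary).

outside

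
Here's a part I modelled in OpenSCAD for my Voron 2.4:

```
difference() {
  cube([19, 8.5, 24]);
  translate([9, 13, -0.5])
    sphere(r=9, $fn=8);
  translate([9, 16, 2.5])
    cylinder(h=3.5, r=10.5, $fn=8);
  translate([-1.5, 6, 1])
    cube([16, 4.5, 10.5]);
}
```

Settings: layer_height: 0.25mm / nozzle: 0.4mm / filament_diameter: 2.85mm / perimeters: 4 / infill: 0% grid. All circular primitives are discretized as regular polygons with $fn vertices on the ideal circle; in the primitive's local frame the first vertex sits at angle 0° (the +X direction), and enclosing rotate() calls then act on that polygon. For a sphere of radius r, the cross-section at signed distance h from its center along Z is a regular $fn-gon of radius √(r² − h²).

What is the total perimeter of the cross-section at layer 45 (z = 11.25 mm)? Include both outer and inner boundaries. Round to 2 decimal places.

At z = 11.25 mm: the 19×8.5 cube contributes its full rectangle (perimeter 55.00 mm); the sphere at (9, 13) is absent (|z−center|=11.750 > r=9); the cylinder at (9, 16) does not reach this height (z outside [2.5, 6]); the cube at (-1.5, 6) is present — its section is the full 16×4.5 rectangle (perimeter 41.00 mm); Taking the first minus the rest: starting from the 19×8.5 cube, the 16×4.5 cube at (-1.5, 6) partially overlaps it — only the 36.25 mm² overlap (of its 72.00 mm²) is removed, clipping the outline — boundary = 55.00 mm. Overall, the cross-section is a single solid region. Total boundary length (outer) = 55.00 mm.

55.00 mm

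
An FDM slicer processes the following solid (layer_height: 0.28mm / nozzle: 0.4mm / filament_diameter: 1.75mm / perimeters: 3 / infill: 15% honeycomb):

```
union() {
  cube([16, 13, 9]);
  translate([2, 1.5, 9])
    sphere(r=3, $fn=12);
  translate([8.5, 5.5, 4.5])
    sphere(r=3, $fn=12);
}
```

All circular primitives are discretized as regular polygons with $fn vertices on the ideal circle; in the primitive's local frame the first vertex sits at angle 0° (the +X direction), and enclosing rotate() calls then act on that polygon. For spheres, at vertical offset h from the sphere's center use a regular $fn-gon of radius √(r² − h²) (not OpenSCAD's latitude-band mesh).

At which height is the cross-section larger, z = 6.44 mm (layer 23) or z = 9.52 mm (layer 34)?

Layer 23 (z = 6.44): the 16×13 cube contributes its full rectangle (area 208.00 mm²); the r=3 sphere at (2, 1.5) slices to a regular 12-gon of circumradius 1.564 (√(r²−h²) with h=2.56 from center) (area = (12/2)·1.564²·sin(360°/12) = 7.34 mm²); the r=3 sphere at (8.5, 5.5) slices to a regular 12-gon of circumradius 2.288 (√(r²−h²) with h=1.94 from center) (area = (12/2)·2.288²·sin(360°/12) = 15.71 mm²); Taking the union: the regions partially overlap — summed areas 231.05 mm² minus the doubly-counted overlap 23.03 mm² gives 208.02 mm² — area = 208.02 mm². So its area = 208.02 mm². Layer 34 (z = 9.52): the cube is absent (z outside [0, 9]); the sphere at (2, 1.5): section is a regular 12-gon, circumradius = √(r²−h²) = √(3²−0.52²) = 2.955 (area = (12/2)·2.955²·sin(360°/12) = 26.19 mm²); the sphere at (8.5, 5.5) does not reach this height (|z−center|=5.020 > r=3); Merging all regions: only the r=3 sphere at (2, 1.5) is present, so the union is just that shape — area = 26.19 mm². So its area = 26.19 mm². Layer 23 is larger (208.02 vs 26.19 mm²).

layer 23 (z = 6.44 mm)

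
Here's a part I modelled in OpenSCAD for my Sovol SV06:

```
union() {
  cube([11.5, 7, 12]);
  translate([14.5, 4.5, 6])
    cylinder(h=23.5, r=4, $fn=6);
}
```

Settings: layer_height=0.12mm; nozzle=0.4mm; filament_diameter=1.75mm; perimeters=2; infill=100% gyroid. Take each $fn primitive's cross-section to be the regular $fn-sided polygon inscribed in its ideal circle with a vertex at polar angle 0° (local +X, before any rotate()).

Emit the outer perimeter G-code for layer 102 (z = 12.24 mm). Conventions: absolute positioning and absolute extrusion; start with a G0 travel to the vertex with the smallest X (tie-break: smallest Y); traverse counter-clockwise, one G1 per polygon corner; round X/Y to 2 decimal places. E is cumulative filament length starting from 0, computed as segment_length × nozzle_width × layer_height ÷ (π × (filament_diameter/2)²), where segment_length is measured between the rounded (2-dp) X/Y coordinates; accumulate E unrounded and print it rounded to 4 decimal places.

At z = 12.24 mm: the cube is absent (z outside [0, 12]); the cylinder at (14.5, 4.5): section is a regular 6-gon, circumradius r=4; Combining (union): only the r=4 cylinder at (14.5, 4.5) is present, so the union is just that shape — 1 connected region. The outline is a single polygon with 6 vertices. Extrusion per mm of travel: 0.4 × 0.12 / (π × 0.875²) = 0.019956. Accumulating E over each segment gives final E = 0.4787.

G0 X10.50 Y4.50 Z12.24
G1 X12.50 Y1.04 E0.0798
G1 X16.50 Y1.04 E0.1596
G1 X18.50 Y4.50 E0.2393
G1 X16.50 Y7.96 E0.3191
G1 X12.50 Y7.96 E0.3989
G1 X10.50 Y4.50 E0.4787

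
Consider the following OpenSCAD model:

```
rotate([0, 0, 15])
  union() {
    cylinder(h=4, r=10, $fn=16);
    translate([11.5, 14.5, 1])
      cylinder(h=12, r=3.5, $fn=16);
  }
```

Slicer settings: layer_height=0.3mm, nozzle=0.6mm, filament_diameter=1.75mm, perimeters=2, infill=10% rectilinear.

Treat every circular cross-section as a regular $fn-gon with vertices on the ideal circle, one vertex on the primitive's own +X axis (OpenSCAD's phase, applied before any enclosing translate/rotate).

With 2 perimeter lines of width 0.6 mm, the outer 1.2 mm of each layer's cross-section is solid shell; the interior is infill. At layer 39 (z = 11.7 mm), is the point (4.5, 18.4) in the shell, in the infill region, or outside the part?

At z = 11.7 mm: the cylinder does not reach this height (z outside [0, 4]); the r=3.5 cylinder at (11.5, 14.5) contributes a regular 16-gon of circumradius 3.5; Merging all regions: only the r=3.5 cylinder at (11.5, 14.5) is present, so the union is just that shape — 1 connected region; (rotated 15° about Z; rotation is an isometry so areas/perimeters/island counts are preserved). Overall, the cross-section is a single solid region. Undo the 15° rotation: the query point maps to (9.109, 16.608) in the un-rotated model frame. The nearest boundary edge runs (9.03, 16.97)→(8.27, 15.84); distance from the point to it = 0.27 mm. The point is inside the cross-section, 0.27 mm from the nearest boundary — within the 1.2 mm shell band (2 × 0.6).

shell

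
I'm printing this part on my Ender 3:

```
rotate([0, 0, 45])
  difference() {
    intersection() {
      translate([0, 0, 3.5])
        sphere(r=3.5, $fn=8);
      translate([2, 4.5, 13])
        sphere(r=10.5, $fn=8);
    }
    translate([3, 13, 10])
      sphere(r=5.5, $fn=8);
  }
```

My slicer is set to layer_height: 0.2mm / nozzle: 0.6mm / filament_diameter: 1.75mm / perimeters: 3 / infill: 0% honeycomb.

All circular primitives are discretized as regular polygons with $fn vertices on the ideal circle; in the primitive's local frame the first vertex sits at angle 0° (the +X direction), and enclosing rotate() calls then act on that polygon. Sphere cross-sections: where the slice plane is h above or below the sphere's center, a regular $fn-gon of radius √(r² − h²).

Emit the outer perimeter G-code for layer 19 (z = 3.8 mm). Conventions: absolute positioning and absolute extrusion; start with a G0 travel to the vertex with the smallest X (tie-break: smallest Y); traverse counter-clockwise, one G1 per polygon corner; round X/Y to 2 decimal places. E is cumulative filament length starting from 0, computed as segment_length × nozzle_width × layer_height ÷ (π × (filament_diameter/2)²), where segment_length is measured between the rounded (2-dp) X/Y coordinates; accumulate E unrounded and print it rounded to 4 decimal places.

At z = 3.8 mm: the sphere: section is a regular 8-gon, circumradius = √(r²−h²) = √(3.5²−0.3²) = 3.487; the r=10.5 sphere at (2, 4.5) contributes a regular 8-gon of circumradius √(10.5²−9.2²) = 5.061; After intersecting: the r=10.5 sphere at (2, 4.5) partially overlaps the r=3.5 sphere; clipping to the common part keeps 13.96 mm² — 1 connected region; the sphere at (3, 13) is absent (|z−center|=6.200 > r=5.5); Subtracting the remaining from the first: none of the subtracted shapes is present at this height, so that combined region is unchanged — 1 connected region; (rotated 45° about Z; rotation is an isometry so areas/perimeters/island counts are preserved). The outline is a single polygon with 6 vertices. Extrusion per mm of travel: 0.6 × 0.2 / (π × 0.875²) = 0.049890. Accumulating E over each segment gives final E = 0.7465.

G0 X-3.40 Y0.21 Z3.80
G1 X-1.77 Y-0.46 E0.0879
G1 X1.81 Y1.02 E0.2812
G1 X2.42 Y2.49 E0.3606
G1 X0.00 Y3.49 E0.4912
G1 X-2.47 Y2.47 E0.6246
G1 X-3.40 Y0.21 E0.7465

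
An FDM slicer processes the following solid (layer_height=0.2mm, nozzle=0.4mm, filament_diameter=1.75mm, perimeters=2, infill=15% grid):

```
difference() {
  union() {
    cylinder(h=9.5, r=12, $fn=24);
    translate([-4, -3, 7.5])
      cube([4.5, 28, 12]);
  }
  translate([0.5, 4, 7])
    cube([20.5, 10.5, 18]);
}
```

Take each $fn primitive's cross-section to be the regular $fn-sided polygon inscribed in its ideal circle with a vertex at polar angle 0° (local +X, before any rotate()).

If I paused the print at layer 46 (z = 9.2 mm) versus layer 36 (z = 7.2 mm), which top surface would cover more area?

layer 46 (z = 9.2 mm)

Layer 46 (z = 9.2): the r=12 cylinder contributes a regular 24-gon of circumradius 12 (area = (24/2)·12.000²·sin(360°/24) = 447.24 mm²); the cube at (-4, -3) is present — its section is the full 4.5×28 rectangle (area 126.00 mm²); Combining (union): the regions partially overlap — summed areas 573.24 mm² minus the doubly-counted overlap 66.32 mm² gives 506.92 mm² — area = 506.92 mm²; the 20.5×10.5 cube at (0.5, 4) contributes its full rectangle (area 215.25 mm²); Taking the first minus the rest: starting from the result so far (506.92 mm²), the 20.5×10.5 cube at (0.5, 4) partially overlaps it — only the 60.99 mm² overlap (of its 215.25 mm²) is removed, clipping the outline — area = 445.93 mm². So its area = 445.93 mm². Layer 36 (z = 7.2): the r=12 cylinder contributes a regular 24-gon of circumradius 12 (area = (24/2)·12.000²·sin(360°/24) = 447.24 mm²); the cube at (-4, -3) does not reach this height (z outside [7.5, 19.5]); Combining (union): only the r=12 cylinder is present, so the union is just that shape — area = 447.24 mm²; the cube at (0.5, 4) (footprint 20.5×10.5) is included at this height (area 215.25 mm²); Subtracting the remaining from the first: starting from that combined region (447.24 mm²), the 20.5×10.5 cube at (0.5, 4) partially overlaps it — only the 60.99 mm² overlap (of its 215.25 mm²) is removed, clipping the outline — area = 386.25 mm². So its area = 386.25 mm². Layer 46 is larger (445.93 vs 386.25 mm²).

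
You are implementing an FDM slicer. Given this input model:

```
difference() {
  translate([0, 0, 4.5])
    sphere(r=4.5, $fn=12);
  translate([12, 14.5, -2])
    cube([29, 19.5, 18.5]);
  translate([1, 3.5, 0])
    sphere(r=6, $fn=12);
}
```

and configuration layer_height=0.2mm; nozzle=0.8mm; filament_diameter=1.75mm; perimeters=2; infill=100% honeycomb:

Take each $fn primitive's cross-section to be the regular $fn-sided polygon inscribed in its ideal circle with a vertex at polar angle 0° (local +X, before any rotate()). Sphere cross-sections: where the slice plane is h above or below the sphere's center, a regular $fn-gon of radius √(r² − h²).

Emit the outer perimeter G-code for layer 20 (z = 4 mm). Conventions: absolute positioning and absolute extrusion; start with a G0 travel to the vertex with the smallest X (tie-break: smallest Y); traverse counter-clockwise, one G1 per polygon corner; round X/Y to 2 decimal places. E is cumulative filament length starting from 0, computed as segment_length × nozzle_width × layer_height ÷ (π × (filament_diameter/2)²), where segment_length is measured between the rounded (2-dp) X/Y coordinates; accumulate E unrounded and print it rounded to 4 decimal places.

G0 X-4.47 Y0.00 Z4.00
G1 X-3.87 Y-2.24 E0.1543
G1 X-2.24 Y-3.87 E0.3076
G1 X0.00 Y-4.47 E0.4619
G1 X2.24 Y-3.87 E0.6161
G1 X3.87 Y-2.24 E0.7695
G1 X4.47 Y0.00 E0.9237
G1 X4.29 Y0.68 E0.9705
G1 X3.24 Y-0.37 E1.0693
G1 X1.00 Y-0.97 E1.2235
G1 X-1.24 Y-0.37 E1.3778
G1 X-2.87 Y1.26 E1.5311
G1 X-3.29 Y2.82 E1.6386
G1 X-3.87 Y2.24 E1.6932
G1 X-4.47 Y0.00 E1.8474

At z = 4 mm: the r=4.5 sphere contributes a regular 12-gon of circumradius √(4.5²−0.5²) = 4.472; the 29×19.5 cube at (12, 14.5) contributes its full rectangle; the sphere at (1, 3.5): section is a regular 12-gon, circumradius = √(r²−h²) = √(6²−4²) = 4.472; Taking the first minus the rest: starting from the r=4.5 sphere, the 29×19.5 cube at (12, 14.5) misses the remaining region (no effect); the r=6 sphere at (1, 3.5) partially overlaps it — only the 29.06 mm² overlap (of its 60.00 mm²) is removed, clipping the outline — 1 connected region. The outline is a single polygon with 14 vertices. Extrusion per mm of travel: 0.8 × 0.2 / (π × 0.875²) = 0.066520. Accumulating E over each segment gives final E = 1.8474.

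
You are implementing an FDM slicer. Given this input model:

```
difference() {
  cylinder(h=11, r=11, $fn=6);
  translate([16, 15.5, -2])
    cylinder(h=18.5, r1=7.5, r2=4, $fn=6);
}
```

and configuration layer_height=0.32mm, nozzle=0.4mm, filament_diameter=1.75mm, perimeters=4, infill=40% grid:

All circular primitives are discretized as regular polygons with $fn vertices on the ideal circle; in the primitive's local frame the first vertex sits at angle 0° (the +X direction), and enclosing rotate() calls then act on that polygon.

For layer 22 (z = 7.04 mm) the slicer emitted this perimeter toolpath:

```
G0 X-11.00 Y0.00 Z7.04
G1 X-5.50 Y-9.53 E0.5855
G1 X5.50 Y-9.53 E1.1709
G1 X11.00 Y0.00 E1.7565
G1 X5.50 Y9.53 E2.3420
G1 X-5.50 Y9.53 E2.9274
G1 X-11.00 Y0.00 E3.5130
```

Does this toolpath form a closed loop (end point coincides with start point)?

Start point (G0): (-11.00, 0.00). End point (last G1): the path returns to the start — closed.

yes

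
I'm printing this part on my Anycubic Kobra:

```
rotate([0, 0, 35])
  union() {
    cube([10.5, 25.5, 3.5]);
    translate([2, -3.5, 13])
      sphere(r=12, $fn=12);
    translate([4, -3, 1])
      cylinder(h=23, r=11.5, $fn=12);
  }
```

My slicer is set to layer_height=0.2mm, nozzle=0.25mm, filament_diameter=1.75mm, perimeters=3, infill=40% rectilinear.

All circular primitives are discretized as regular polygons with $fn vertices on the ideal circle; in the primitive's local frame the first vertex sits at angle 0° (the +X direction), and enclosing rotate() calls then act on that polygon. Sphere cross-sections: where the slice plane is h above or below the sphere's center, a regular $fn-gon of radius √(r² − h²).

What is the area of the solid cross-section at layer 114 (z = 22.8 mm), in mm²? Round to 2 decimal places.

At z = 22.8 mm: the cube is absent (z outside [0, 3.5]); the r=12 sphere at (2, -3.5) contributes a regular 12-gon of circumradius √(12²−9.8²) = 6.925 (area = (12/2)·6.925²·sin(360°/12) = 143.88 mm²); the cylinder at (4, -3): section is a regular 12-gon, circumradius r=11.5 (area = (12/2)·11.500²·sin(360°/12) = 396.75 mm²); Combining (union): the r=12 sphere at (2, -3.5) lies entirely inside the r=11.5 cylinder at (4, -3), so the union is just the r=11.5 cylinder at (4, -3) — area = 396.75 mm²; (rotated 35° about Z; rotation is an isometry so areas/perimeters/island counts are preserved). Overall, the cross-section is a single solid region. Net area = 396.75 mm².

396.75 mm²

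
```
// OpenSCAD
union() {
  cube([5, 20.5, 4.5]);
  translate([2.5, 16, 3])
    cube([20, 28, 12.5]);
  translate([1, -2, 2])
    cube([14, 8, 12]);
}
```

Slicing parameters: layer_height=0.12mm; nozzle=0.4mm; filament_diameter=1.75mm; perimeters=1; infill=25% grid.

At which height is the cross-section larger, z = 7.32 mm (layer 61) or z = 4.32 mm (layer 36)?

Layer 61 (z = 7.32): the cube does not reach this height (z outside [0, 4.5]); the 20×28 cube at (2.5, 16) contributes its full rectangle (area 560.00 mm²); the cube at (1, -2) (footprint 14×8) is included at this height (area 112.00 mm²); Merging all regions: the 2 present regions are separate (no shared area or edge), so areas and boundary lengths simply add and each stays a separate island — area = 672.00 mm². So its area = 672.00 mm². Layer 36 (z = 4.32): the cube (footprint 5×20.5) is included at this height (area 102.50 mm²); the 20×28 cube at (2.5, 16) contributes its full rectangle (area 560.00 mm²); the cube at (1, -2) (footprint 14×8) is included at this height (area 112.00 mm²); Combining (union): the regions partially overlap — summed areas 774.50 mm² minus the doubly-counted overlap 35.25 mm² gives 739.25 mm² — area = 739.25 mm². So its area = 739.25 mm². Layer 36 is larger (739.25 vs 672.00 mm²).

layer 36 (z = 4.32 mm)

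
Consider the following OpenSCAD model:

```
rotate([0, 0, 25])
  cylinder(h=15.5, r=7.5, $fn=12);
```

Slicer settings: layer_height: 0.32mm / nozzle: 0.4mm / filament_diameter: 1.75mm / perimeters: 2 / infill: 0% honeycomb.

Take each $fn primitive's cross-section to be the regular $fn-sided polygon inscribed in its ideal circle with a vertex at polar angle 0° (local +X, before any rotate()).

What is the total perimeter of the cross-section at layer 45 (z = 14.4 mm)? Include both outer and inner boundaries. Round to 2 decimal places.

46.59 mm

At z = 14.4 mm: the r=7.5 cylinder contributes a regular 12-gon of circumradius 7.5 (perimeter = 2·12·7.500·sin(180°/12) = 46.59 mm); (whole slice rotated 25° about Z — lengths, areas and connectivity unchanged). Overall, the cross-section is a single solid region. Total boundary length (outer) = 46.59 mm.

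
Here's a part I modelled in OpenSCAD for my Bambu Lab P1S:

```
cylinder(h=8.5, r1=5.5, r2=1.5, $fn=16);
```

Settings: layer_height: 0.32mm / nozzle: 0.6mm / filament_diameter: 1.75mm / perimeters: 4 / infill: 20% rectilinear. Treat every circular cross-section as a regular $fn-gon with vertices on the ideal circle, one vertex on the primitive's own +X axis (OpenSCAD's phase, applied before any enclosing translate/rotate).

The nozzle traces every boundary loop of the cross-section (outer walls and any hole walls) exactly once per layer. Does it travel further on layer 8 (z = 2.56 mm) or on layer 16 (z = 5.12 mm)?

layer 8 (z = 2.56 mm)

Layer 8 (z = 2.56): the cone: at t=0.301 of its height the radius interpolates to r₁+(r₂−r₁)t = 4.295, giving a regular 16-gon of that circumradius (perimeter = 2·16·4.295·sin(180°/16) = 26.82 mm). So its perimeter = 26.82 mm. Layer 16 (z = 5.12): the cone (r1=5.5→r2=1.5) has section circumradius 3.091 here — a regular 16-gon (perimeter = 2·16·3.091·sin(180°/16) = 19.29 mm). So its perimeter = 19.29 mm. Layer 8 is larger (26.82 vs 19.29 mm).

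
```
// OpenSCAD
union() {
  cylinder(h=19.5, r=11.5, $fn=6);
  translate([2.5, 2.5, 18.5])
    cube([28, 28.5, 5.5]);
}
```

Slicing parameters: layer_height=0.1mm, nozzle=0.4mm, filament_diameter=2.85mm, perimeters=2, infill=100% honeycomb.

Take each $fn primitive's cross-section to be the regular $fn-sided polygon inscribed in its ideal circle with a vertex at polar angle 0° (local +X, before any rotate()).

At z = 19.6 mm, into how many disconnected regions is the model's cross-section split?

At z = 19.6 mm: the cylinder does not reach this height (z outside [0, 19.5]); the cube at (2.5, 2.5) is present — its section is the full 28×28.5 rectangle; Merging all regions: only the 28×28.5 cube at (2.5, 2.5) is present, so the union is just that shape — 1 connected region. The result has 1 disconnected region.

1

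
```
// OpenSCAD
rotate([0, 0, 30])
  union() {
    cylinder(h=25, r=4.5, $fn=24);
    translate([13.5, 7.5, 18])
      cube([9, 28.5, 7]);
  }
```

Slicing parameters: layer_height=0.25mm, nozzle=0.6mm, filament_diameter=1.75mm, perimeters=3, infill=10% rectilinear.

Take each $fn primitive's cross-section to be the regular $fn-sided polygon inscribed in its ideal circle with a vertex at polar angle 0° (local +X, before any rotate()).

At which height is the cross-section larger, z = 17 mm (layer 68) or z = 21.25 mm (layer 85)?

layer 85 (z = 21.25 mm)

Layer 68 (z = 17): the cylinder: section is a regular 24-gon, circumradius r=4.5 (area = (24/2)·4.500²·sin(360°/24) = 62.89 mm²); the cube at (13.5, 7.5) is not intersected at this z (z outside [18, 25]); Combining (union): only the r=4.5 cylinder is present, so the union is just that shape — area = 62.89 mm²; (rotated 30° about Z; rotation is an isometry so areas/perimeters/island counts are preserved). So its area = 62.89 mm². Layer 85 (z = 21.25): the r=4.5 cylinder gives a regular 24-gon of circumradius 4.5 (constant along its height) (area = (24/2)·4.500²·sin(360°/24) = 62.89 mm²); the 9×28.5 cube at (13.5, 7.5) contributes its full rectangle (area 256.50 mm²); Combining (union): the 2 present regions are separate (no shared area or edge), so areas and boundary lengths simply add and each stays a separate island — area = 319.39 mm²; (whole slice rotated 30° about Z — lengths, areas and connectivity unchanged). So its area = 319.39 mm². Layer 85 is larger (319.39 vs 62.89 mm²).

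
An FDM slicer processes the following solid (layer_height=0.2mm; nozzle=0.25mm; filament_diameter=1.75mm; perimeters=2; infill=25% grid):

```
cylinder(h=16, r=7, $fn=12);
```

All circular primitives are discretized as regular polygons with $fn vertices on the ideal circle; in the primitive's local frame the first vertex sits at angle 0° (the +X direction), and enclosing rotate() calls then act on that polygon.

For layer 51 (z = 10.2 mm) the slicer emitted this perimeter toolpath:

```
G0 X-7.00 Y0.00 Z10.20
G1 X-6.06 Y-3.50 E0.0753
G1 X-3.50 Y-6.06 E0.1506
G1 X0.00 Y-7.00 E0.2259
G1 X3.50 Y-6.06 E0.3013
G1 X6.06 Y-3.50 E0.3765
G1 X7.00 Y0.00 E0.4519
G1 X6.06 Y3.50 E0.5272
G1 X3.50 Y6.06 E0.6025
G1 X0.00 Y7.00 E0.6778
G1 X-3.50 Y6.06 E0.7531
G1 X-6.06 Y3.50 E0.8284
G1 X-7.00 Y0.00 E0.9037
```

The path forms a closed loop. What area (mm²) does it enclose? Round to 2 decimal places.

Apply the shoelace formula to the sequence of (X, Y) vertices; enclosed area = 146.95 mm².

146.95 mm²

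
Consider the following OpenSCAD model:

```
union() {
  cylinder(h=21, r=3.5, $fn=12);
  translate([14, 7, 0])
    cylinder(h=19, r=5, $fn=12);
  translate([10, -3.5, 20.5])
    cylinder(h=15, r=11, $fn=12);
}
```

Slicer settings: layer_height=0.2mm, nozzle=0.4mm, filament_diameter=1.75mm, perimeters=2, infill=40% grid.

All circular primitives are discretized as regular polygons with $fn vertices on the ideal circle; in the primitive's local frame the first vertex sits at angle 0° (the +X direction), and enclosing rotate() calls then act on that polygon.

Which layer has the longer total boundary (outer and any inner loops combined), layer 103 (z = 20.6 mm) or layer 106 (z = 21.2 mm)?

layer 103 (z = 20.6 mm)

Layer 103 (z = 20.6): the r=3.5 cylinder gives a regular 12-gon of circumradius 3.5 (constant along its height) (perimeter = 2·12·3.500·sin(180°/12) = 21.74 mm); the cylinder at (14, 7) does not reach this height (z outside [0, 19]); the r=11 cylinder at (10, -3.5) contributes a regular 12-gon of circumradius 11 (perimeter = 2·12·11.000·sin(180°/12) = 68.33 mm); Combining (union): the regions partially overlap (shared area 18.27 mm²), so the edge portions inside another operand are dropped and the merged outline is re-measured after clipping — boundary = 72.88 mm. So its perimeter = 72.88 mm. Layer 106 (z = 21.2): the cylinder does not reach this height (z outside [0, 21]); the cylinder at (14, 7) does not reach this height (z outside [0, 19]); the r=11 cylinder at (10, -3.5) gives a regular 12-gon of circumradius 11 (constant along its height) (perimeter = 2·12·11.000·sin(180°/12) = 68.33 mm); Combining (union): only the r=11 cylinder at (10, -3.5) is present, so the union is just that shape — boundary = 68.33 mm. So its perimeter = 68.33 mm. Layer 103 is larger (72.88 vs 68.33 mm).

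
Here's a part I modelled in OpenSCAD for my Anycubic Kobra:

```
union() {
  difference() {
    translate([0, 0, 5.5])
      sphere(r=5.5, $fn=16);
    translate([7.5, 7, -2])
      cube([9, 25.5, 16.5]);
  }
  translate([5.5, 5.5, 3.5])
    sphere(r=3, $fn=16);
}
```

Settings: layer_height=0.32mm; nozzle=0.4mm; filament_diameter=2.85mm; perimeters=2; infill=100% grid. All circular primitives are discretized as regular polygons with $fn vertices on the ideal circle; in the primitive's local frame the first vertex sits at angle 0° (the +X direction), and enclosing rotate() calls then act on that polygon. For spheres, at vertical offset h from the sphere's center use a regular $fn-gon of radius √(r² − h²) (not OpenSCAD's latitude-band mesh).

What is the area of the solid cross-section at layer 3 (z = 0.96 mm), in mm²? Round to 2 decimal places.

37.31 mm²

At z = 0.96 mm: the r=5.5 sphere slices to a regular 16-gon of circumradius 3.105 (√(r²−h²) with h=4.54 from center) (area = (16/2)·3.105²·sin(360°/16) = 29.51 mm²); the cube at (7.5, 7) (footprint 9×25.5) is included at this height (area 229.50 mm²); Subtracting the remaining from the first: starting from the r=5.5 sphere (29.51 mm²), the 9×25.5 cube at (7.5, 7) misses the remaining region (no effect) — area = 29.51 mm²; the sphere at (5.5, 5.5): section is a regular 16-gon, circumradius = √(r²−h²) = √(3²−2.54²) = 1.596 (area = (16/2)·1.596²·sin(360°/16) = 7.80 mm²); Taking the union: the 2 present regions are separate (no shared area or edge), so areas and boundary lengths simply add and each stays a separate island — area = 37.31 mm². Overall, the cross-section has 2 separate islands. Net area = 37.31 mm².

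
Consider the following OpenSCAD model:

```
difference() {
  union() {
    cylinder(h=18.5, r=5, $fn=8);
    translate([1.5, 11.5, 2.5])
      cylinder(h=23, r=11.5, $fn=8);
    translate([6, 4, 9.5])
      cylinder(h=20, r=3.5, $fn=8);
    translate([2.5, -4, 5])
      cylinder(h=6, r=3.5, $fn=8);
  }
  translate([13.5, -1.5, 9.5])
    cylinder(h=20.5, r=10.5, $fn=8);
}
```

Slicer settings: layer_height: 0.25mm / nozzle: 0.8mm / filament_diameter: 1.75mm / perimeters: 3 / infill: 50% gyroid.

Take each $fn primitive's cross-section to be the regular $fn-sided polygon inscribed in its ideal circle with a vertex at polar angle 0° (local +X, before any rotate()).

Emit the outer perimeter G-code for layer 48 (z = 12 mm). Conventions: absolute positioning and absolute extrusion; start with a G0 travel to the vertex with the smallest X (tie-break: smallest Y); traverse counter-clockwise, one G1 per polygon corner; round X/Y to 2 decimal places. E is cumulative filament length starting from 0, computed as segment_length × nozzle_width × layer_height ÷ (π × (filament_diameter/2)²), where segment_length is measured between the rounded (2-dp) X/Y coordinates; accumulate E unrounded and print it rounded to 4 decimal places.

At z = 12 mm: the r=5 cylinder gives a regular 8-gon of circumradius 5 (constant along its height); the cylinder at (1.5, 11.5): section is a regular 8-gon, circumradius r=11.5; the cylinder at (6, 4): section is a regular 8-gon, circumradius r=3.5; the cylinder at (2.5, -4) does not reach this height (z outside [5, 11]); Merging all regions: the regions partially overlap (shared area 55.42 mm²), so overlapping operands fuse into one piece — 1 connected region; the r=10.5 cylinder at (13.5, -1.5) contributes a regular 8-gon of circumradius 10.5; Subtracting the remaining from the first: starting from the result so far, the r=10.5 cylinder at (13.5, -1.5) partially overlaps it — only the 31.66 mm² overlap (of its 311.83 mm²) is removed, clipping the outline — 1 connected region. The outline is a single polygon with 15 vertices. Extrusion per mm of travel: 0.8 × 0.25 / (π × 0.875²) = 0.083150. Accumulating E over each segment gives final E = 6.7003.

G0 X-10.00 Y11.50 Z12.00
G1 X-6.63 Y3.37 E0.7318
G1 X-4.05 Y2.30 E0.9640
G1 X-5.00 Y0.00 E1.1710
G1 X-3.54 Y-3.54 E1.4894
G1 X0.00 Y-5.00 E1.8078
G1 X3.54 Y-3.54 E2.1262
G1 X3.69 Y-3.16 E2.1601
G1 X3.00 Y-1.50 E2.3096
G1 X6.08 Y5.92 E2.9776
G1 X11.65 Y8.23 E3.4790
G1 X13.00 Y11.50 E3.7732
G1 X9.63 Y19.63 E4.5050
G1 X1.50 Y23.00 E5.2368
G1 X-6.63 Y19.63 E5.9686
G1 X-10.00 Y11.50 E6.7003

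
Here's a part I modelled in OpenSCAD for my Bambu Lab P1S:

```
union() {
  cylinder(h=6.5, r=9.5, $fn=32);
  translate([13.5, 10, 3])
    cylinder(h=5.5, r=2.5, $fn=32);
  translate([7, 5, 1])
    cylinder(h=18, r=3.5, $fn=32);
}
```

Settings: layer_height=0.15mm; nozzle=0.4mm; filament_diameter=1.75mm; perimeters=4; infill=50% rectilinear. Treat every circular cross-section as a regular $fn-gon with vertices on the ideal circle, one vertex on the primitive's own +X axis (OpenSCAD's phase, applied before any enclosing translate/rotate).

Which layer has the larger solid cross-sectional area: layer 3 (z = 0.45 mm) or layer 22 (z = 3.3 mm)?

Layer 3 (z = 0.45): the cylinder: section is a regular 32-gon, circumradius r=9.5 (area = (32/2)·9.500²·sin(360°/32) = 281.71 mm²); the cylinder at (13.5, 10) does not reach this height (z outside [3, 8.5]); the cylinder at (7, 5) is absent (z outside [1, 19]); Merging all regions: only the r=9.5 cylinder is present, so the union is just that shape — area = 281.71 mm². So its area = 281.71 mm². Layer 22 (z = 3.3): the r=9.5 cylinder gives a regular 32-gon of circumradius 9.5 (constant along its height) (area = (32/2)·9.500²·sin(360°/32) = 281.71 mm²); the r=2.5 cylinder at (13.5, 10) gives a regular 32-gon of circumradius 2.5 (constant along its height) (area = (32/2)·2.500²·sin(360°/32) = 19.51 mm²); the cylinder at (7, 5): section is a regular 32-gon, circumradius r=3.5 (area = (32/2)·3.500²·sin(360°/32) = 38.24 mm²); Combining (union): the regions partially overlap — summed areas 339.46 mm² minus the doubly-counted overlap 23.64 mm² gives 315.82 mm² — area = 315.82 mm². So its area = 315.82 mm². Layer 22 is larger (315.82 vs 281.71 mm²).

layer 22 (z = 3.3 mm)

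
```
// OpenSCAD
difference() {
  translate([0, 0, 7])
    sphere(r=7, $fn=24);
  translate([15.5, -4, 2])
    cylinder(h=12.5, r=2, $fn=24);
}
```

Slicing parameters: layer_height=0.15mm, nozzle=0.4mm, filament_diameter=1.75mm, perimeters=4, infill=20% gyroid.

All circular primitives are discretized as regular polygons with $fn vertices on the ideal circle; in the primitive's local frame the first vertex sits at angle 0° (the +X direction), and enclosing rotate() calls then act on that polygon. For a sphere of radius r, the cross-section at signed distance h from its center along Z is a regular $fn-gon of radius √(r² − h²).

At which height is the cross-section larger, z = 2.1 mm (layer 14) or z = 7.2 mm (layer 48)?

Layer 14 (z = 2.1): the r=7 sphere contributes a regular 24-gon of circumradius √(7²−4.9²) = 4.999 (area = (24/2)·4.999²·sin(360°/24) = 77.61 mm²); the r=2 cylinder at (15.5, -4) contributes a regular 24-gon of circumradius 2 (area = (24/2)·2.000²·sin(360°/24) = 12.42 mm²); After the difference (first − rest): starting from the r=7 sphere (77.61 mm²), the r=2 cylinder at (15.5, -4) misses the remaining region (no effect) — area = 77.61 mm². So its area = 77.61 mm². Layer 48 (z = 7.2): the r=7 sphere contributes a regular 24-gon of circumradius √(7²−0.2²) = 6.997 (area = (24/2)·6.997²·sin(360°/24) = 152.06 mm²); the cylinder at (15.5, -4): section is a regular 24-gon, circumradius r=2 (area = (24/2)·2.000²·sin(360°/24) = 12.42 mm²); Taking the first minus the rest: starting from the r=7 sphere (152.06 mm²), the r=2 cylinder at (15.5, -4) misses the remaining region (no effect) — area = 152.06 mm². So its area = 152.06 mm². Layer 48 is larger (152.06 vs 77.61 mm²).

layer 48 (z = 7.2 mm)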